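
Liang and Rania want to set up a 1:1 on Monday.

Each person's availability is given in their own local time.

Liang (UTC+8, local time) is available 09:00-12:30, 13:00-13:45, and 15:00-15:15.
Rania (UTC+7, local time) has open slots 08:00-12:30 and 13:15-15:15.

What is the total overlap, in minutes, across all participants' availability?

Liang → UTC: 01:00–04:30, 05:00–05:45, 07:00–07:15.
Rania → UTC: 01:00–05:30, 06:15–08:15.
Liang ∩ Rania: 01:00–04:30, 05:00–05:30, 07:00–07:15.
Total common minutes: 210 + 30 + 15 = 255.

255 minutes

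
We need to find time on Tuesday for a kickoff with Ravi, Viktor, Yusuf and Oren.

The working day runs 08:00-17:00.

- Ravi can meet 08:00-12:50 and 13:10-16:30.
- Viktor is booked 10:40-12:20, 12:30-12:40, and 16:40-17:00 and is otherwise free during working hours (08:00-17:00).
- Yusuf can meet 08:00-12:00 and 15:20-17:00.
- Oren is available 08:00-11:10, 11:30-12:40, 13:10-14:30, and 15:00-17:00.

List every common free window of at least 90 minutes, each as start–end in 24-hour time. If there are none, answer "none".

Viktor free within 08:00–17:00: 08:00–10:40, 12:20–12:30, 12:40–16:40.
Ravi ∩ Viktor: 08:00–10:40, 12:20–12:30, 12:40–12:50, 13:10–16:30.
Ravi ∩ Viktor ∩ Yusuf: 08:00–10:40, 15:20–16:30.
Ravi ∩ Viktor ∩ Yusuf ∩ Oren: 08:00–10:40, 15:20–16:30.
Windows ≥ 90 min: 08:00–10:40.

08:00–10:40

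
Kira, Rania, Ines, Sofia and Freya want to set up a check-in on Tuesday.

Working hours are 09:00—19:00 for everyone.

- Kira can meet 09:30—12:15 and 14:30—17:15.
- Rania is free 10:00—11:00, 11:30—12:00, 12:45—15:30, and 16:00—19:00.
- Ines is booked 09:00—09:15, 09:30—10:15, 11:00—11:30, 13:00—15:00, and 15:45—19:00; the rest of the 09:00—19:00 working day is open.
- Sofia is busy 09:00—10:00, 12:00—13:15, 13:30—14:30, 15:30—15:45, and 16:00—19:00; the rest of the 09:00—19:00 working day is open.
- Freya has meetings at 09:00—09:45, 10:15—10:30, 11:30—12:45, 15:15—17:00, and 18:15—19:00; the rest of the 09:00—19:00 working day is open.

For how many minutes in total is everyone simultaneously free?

Ines free within 09:00–19:00: 09:15–09:30, 10:15–11:00, 11:30–13:00, 15:00–15:45.
Sofia free within 09:00–19:00: 10:00–12:00, 13:15–13:30, 14:30–15:30, 15:45–16:00.
Freya free within 09:00–19:00: 09:45–10:15, 10:30–11:30, 12:45–15:15, 17:00–18:15.
Kira ∩ Rania: 10:00–11:00, 11:30–12:00, 14:30–15:30, 16:00–17:15.
Kira ∩ Rania ∩ Ines: 10:15–11:00, 11:30–12:00, 15:00–15:30.
Kira ∩ Rania ∩ Ines ∩ Sofia: 10:15–11:00, 11:30–12:00, 15:00–15:30.
Kira ∩ Rania ∩ Ines ∩ Sofia ∩ Freya: 10:30–11:00, 15:00–15:15.
Total common minutes: 30 + 15 = 45.

45 minutes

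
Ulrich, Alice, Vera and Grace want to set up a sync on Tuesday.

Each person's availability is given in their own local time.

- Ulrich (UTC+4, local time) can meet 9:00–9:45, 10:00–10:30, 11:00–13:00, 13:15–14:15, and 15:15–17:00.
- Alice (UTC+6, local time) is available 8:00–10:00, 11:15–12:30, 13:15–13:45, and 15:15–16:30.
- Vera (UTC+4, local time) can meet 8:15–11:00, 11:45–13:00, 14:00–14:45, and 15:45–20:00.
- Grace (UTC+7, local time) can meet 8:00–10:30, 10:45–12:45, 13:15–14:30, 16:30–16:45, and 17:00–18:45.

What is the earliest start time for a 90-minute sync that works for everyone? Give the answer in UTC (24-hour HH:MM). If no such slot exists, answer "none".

none

Ulrich → UTC: 05:00–05:45, 06:00–06:30, 07:00–09:00, 09:15–10:15, 11:15–13:00.
Alice → UTC: 02:00–04:00, 05:15–06:30, 07:15–07:45, 09:15–10:30.
Vera → UTC: 04:15–07:00, 07:45–09:00, 10:00–10:45, 11:45–16:00.
Grace → UTC: 01:00–03:30, 03:45–05:45, 06:15–07:30, 09:30–09:45, 10:00–11:45.
Ulrich ∩ Alice: 05:15–05:45, 06:00–06:30, 07:15–07:45, 09:15–10:15.
Ulrich ∩ Alice ∩ Vera: 05:15–05:45, 06:00–06:30, 10:00–10:15.
Ulrich ∩ Alice ∩ Vera ∩ Grace: 05:15–05:45, 06:15–06:30, 10:00–10:15.
Windows ≥ 90 min: (none).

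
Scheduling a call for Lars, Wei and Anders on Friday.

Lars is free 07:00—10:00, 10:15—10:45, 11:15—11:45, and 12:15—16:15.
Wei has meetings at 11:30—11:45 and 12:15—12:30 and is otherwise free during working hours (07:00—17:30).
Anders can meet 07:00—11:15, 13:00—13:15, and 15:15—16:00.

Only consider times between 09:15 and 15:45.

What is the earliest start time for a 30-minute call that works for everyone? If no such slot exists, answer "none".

09:15

Wei free within 07:00–17:30: 07:00–11:30, 11:45–12:15, 12:30–17:30.
Lars ∩ Wei: 07:00–10:00, 10:15–10:45, 11:15–11:30, 12:30–16:15.
Lars ∩ Wei ∩ Anders: 07:00–10:00, 10:15–10:45, 13:00–13:15, 15:15–16:00.
Restricted to 09:15–15:45: 09:15–10:00, 10:15–10:45, 13:00–13:15, 15:15–15:45.
Windows ≥ 30 min: 09:15–10:00, 10:15–10:45, 15:15–15:45.
Earliest such window starts at 09:15.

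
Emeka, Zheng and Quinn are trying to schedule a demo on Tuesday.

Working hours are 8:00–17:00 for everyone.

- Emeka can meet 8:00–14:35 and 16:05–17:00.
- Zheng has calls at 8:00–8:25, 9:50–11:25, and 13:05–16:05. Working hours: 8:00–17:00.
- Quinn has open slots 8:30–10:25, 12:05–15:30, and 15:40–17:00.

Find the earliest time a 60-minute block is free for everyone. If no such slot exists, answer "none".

08:30

Zheng free within 08:00–17:00: 08:25–09:50, 11:25–13:05, 16:05–17:00.
Emeka ∩ Zheng: 08:25–09:50, 11:25–13:05, 16:05–17:00.
Emeka ∩ Zheng ∩ Quinn: 08:30–09:50, 12:05–13:05, 16:05–17:00.
Windows ≥ 60 min: 08:30–09:50, 12:05–13:05.
Earliest such window starts at 08:30.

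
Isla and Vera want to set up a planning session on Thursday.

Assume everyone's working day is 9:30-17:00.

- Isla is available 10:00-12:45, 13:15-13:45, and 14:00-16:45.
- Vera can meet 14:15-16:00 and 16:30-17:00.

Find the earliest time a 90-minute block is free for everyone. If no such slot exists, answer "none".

14:15

Isla ∩ Vera: 14:15–16:00, 16:30–16:45.
Windows ≥ 90 min: 14:15–16:00.
Earliest such window starts at 14:15.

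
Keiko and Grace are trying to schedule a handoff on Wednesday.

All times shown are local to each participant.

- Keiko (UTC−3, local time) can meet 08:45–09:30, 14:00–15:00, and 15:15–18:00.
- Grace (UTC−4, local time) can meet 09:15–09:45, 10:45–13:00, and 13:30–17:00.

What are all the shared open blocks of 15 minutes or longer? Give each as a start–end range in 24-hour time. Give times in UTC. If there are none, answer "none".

17:30–18:00, 18:15–21:00

Keiko → UTC: 11:45–12:30, 17:00–18:00, 18:15–21:00.
Grace → UTC: 13:15–13:45, 14:45–17:00, 17:30–21:00.
Keiko ∩ Grace: 17:30–18:00, 18:15–21:00.
Windows ≥ 15 min: 17:30–18:00, 18:15–21:00.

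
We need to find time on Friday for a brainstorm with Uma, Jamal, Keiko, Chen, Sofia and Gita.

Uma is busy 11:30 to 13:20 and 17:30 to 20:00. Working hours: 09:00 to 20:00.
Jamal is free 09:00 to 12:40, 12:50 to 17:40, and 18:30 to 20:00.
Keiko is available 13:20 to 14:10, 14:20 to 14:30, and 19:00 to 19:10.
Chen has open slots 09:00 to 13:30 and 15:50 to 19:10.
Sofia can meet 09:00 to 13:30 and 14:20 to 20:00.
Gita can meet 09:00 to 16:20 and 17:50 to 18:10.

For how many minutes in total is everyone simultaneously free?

10 minutes

Uma free within 09:00–20:00: 09:00–11:30, 13:20–17:30.
Uma ∩ Jamal: 09:00–11:30, 13:20–17:30.
Uma ∩ Jamal ∩ Keiko: 13:20–14:10, 14:20–14:30.
Uma ∩ Jamal ∩ Keiko ∩ Chen: 13:20–13:30.
Uma ∩ Jamal ∩ Keiko ∩ Chen ∩ Sofia: 13:20–13:30.
Uma ∩ Jamal ∩ Keiko ∩ Chen ∩ Sofia ∩ Gita: 13:20–13:30.
Total common minutes: 10.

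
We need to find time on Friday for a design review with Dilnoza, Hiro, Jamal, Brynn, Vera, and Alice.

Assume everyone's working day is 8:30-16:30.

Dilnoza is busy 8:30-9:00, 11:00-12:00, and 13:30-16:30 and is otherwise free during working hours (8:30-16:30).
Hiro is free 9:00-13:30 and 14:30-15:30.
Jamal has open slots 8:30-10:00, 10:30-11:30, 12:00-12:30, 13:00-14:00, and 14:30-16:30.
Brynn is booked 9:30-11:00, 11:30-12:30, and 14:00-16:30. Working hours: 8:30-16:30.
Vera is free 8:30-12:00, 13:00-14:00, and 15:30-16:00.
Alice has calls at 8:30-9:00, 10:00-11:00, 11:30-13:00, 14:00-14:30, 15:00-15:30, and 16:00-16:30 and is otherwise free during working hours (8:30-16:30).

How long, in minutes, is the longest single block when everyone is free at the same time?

Dilnoza free within 08:30–16:30: 09:00–11:00, 12:00–13:30.
Brynn free within 08:30–16:30: 08:30–09:30, 11:00–11:30, 12:30–14:00.
Alice free within 08:30–16:30: 09:00–10:00, 11:00–11:30, 13:00–14:00, 14:30–15:00, 15:30–16:00.
Dilnoza ∩ Hiro: 09:00–11:00, 12:00–13:30.
Dilnoza ∩ Hiro ∩ Jamal: 09:00–10:00, 10:30–11:00, 12:00–12:30, 13:00–13:30.
Dilnoza ∩ Hiro ∩ Jamal ∩ Brynn: 09:00–09:30, 13:00–13:30.
Dilnoza ∩ Hiro ∩ Jamal ∩ Brynn ∩ Vera: 09:00–09:30, 13:00–13:30.
Dilnoza ∩ Hiro ∩ Jamal ∩ Brynn ∩ Vera ∩ Alice: 09:00–09:30, 13:00–13:30.
Common window lengths: 30, 30 min; longest is 30.

30 minutes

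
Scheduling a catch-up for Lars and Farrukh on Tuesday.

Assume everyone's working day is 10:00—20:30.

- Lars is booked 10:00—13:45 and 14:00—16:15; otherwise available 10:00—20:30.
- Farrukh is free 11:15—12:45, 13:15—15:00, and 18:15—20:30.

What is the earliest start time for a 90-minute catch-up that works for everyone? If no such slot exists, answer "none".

Lars free within 10:00–20:30: 13:45–14:00, 16:15–20:30.
Lars ∩ Farrukh: 13:45–14:00, 18:15–20:30.
Windows ≥ 90 min: 18:15–20:30.
Earliest such window starts at 18:15.

18:15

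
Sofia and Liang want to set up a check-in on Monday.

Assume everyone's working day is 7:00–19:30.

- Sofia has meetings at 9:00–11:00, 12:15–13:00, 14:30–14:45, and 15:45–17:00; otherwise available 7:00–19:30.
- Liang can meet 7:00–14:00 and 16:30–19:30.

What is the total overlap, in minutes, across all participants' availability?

405 minutes

Sofia free within 07:00–19:30: 07:00–09:00, 11:00–12:15, 13:00–14:30, 14:45–15:45, 17:00–19:30.
Sofia ∩ Liang: 07:00–09:00, 11:00–12:15, 13:00–14:00, 17:00–19:30.
Total common minutes: 120 + 75 + 60 + 150 = 405.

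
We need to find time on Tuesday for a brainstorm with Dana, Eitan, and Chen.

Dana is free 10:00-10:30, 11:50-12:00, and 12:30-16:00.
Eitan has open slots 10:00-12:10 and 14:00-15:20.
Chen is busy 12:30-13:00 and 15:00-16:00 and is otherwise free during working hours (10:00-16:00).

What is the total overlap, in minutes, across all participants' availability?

Chen free within 10:00–16:00: 10:00–12:30, 13:00–15:00.
Dana ∩ Eitan: 10:00–10:30, 11:50–12:00, 14:00–15:20.
Dana ∩ Eitan ∩ Chen: 10:00–10:30, 11:50–12:00, 14:00–15:00.
Total common minutes: 30 + 10 + 60 = 100.

100 minutes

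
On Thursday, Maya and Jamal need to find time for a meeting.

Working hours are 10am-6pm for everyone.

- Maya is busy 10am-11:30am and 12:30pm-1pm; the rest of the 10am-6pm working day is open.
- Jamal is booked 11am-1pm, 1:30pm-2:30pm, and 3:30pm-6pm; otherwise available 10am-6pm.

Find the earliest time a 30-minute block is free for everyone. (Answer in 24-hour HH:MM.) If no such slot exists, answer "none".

13:00

Maya free within 10:00–18:00: 11:30–12:30, 13:00–18:00.
Jamal free within 10:00–18:00: 10:00–11:00, 13:00–13:30, 14:30–15:30.
Maya ∩ Jamal: 13:00–13:30, 14:30–15:30.
Windows ≥ 30 min: 13:00–13:30, 14:30–15:30.
Earliest such window starts at 13:00.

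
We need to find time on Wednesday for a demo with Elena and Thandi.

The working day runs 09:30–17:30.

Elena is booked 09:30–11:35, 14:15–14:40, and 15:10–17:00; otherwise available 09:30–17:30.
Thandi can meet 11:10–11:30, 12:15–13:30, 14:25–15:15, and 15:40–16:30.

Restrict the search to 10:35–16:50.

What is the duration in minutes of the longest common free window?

Elena free within 09:30–17:30: 11:35–14:15, 14:40–15:10, 17:00–17:30.
Elena ∩ Thandi: 12:15–13:30, 14:40–15:10.
Restricted to 10:35–16:50: 12:15–13:30, 14:40–15:10.
Common window lengths: 75, 30 min; longest is 75.

75 minutes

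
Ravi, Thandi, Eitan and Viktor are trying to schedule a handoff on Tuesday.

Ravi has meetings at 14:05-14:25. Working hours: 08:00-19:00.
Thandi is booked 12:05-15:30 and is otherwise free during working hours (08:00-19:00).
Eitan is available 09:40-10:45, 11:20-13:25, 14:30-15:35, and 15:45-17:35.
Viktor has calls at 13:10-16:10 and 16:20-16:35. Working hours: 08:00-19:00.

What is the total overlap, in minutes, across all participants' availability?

Ravi free within 08:00–19:00: 08:00–14:05, 14:25–19:00.
Thandi free within 08:00–19:00: 08:00–12:05, 15:30–19:00.
Viktor free within 08:00–19:00: 08:00–13:10, 16:10–16:20, 16:35–19:00.
Ravi ∩ Thandi: 08:00–12:05, 15:30–19:00.
Ravi ∩ Thandi ∩ Eitan: 09:40–10:45, 11:20–12:05, 15:30–15:35, 15:45–17:35.
Ravi ∩ Thandi ∩ Eitan ∩ Viktor: 09:40–10:45, 11:20–12:05, 16:10–16:20, 16:35–17:35.
Total common minutes: 65 + 45 + 10 + 60 = 180.

180 minutes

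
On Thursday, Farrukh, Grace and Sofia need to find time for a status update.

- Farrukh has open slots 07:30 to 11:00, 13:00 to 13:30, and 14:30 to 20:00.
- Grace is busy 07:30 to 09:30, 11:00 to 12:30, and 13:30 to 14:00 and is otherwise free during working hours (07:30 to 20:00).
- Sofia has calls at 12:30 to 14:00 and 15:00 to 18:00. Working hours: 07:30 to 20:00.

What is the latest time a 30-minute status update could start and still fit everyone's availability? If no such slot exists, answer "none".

Grace free within 07:30–20:00: 09:30–11:00, 12:30–13:30, 14:00–20:00.
Sofia free within 07:30–20:00: 07:30–12:30, 14:00–15:00, 18:00–20:00.
Farrukh ∩ Grace: 09:30–11:00, 13:00–13:30, 14:30–20:00.
Farrukh ∩ Grace ∩ Sofia: 09:30–11:00, 14:30–15:00, 18:00–20:00.
Windows ≥ 30 min: 09:30–11:00, 14:30–15:00, 18:00–20:00.
Latest start in the last window 18:00–20:00 is 20:00 − 30 min = 19:30.

19:30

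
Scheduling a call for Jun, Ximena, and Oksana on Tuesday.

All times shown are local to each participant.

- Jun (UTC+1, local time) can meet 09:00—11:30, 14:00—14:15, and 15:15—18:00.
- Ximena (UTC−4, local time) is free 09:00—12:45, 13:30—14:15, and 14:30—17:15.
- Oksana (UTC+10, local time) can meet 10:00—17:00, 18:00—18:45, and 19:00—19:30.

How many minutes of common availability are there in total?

0 minutes

Jun → UTC: 08:00–10:30, 13:00–13:15, 14:15–17:00.
Ximena → UTC: 13:00–16:45, 17:30–18:15, 18:30–21:15.
Oksana → UTC: 00:00–07:00, 08:00–08:45, 09:00–09:30.
Jun ∩ Ximena: 13:00–13:15, 14:15–16:45.
Jun ∩ Ximena ∩ Oksana: (none).
Total common minutes: 0.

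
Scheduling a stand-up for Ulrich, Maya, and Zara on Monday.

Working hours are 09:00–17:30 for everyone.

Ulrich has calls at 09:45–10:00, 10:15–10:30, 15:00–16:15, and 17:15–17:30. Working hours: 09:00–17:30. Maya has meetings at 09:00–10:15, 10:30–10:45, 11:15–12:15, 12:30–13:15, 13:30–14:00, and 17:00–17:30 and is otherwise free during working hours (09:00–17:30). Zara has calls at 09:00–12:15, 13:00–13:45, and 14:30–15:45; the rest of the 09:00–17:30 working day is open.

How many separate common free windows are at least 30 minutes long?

2

Ulrich free within 09:00–17:30: 09:00–09:45, 10:00–10:15, 10:30–15:00, 16:15–17:15.
Maya free within 09:00–17:30: 10:15–10:30, 10:45–11:15, 12:15–12:30, 13:15–13:30, 14:00–17:00.
Zara free within 09:00–17:30: 12:15–13:00, 13:45–14:30, 15:45–17:30.
Ulrich ∩ Maya: 10:45–11:15, 12:15–12:30, 13:15–13:30, 14:00–15:00, 16:15–17:00.
Ulrich ∩ Maya ∩ Zara: 12:15–12:30, 14:00–14:30, 16:15–17:00.
Windows ≥ 30 min: 14:00–14:30, 16:15–17:00.
That's 2 windows.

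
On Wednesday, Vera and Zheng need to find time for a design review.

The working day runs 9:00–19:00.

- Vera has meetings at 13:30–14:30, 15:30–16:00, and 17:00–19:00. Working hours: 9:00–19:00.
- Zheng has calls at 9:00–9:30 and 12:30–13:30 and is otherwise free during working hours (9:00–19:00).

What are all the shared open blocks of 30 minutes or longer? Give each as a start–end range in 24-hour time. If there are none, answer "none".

Vera free within 09:00–19:00: 09:00–13:30, 14:30–15:30, 16:00–17:00.
Zheng free within 09:00–19:00: 09:30–12:30, 13:30–19:00.
Vera ∩ Zheng: 09:30–12:30, 14:30–15:30, 16:00–17:00.
Windows ≥ 30 min: 09:30–12:30, 14:30–15:30, 16:00–17:00.

09:30–12:30, 14:30–15:30, 16:00–17:00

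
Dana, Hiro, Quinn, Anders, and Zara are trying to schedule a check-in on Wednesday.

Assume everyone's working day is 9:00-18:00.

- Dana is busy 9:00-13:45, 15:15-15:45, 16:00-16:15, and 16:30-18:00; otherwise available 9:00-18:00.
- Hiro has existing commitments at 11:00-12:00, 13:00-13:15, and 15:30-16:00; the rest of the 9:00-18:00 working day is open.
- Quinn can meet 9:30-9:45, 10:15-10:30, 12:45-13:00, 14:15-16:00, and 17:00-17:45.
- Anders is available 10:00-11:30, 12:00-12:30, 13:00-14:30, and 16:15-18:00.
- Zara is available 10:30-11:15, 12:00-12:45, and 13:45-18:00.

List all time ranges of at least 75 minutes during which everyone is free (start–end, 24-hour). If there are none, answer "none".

none

Dana free within 09:00–18:00: 13:45–15:15, 15:45–16:00, 16:15–16:30.
Hiro free within 09:00–18:00: 09:00–11:00, 12:00–13:00, 13:15–15:30, 16:00–18:00.
Dana ∩ Hiro: 13:45–15:15, 16:15–16:30.
Dana ∩ Hiro ∩ Quinn: 14:15–15:15.
Dana ∩ Hiro ∩ Quinn ∩ Anders: 14:15–14:30.
Dana ∩ Hiro ∩ Quinn ∩ Anders ∩ Zara: 14:15–14:30.
Windows ≥ 75 min: (none).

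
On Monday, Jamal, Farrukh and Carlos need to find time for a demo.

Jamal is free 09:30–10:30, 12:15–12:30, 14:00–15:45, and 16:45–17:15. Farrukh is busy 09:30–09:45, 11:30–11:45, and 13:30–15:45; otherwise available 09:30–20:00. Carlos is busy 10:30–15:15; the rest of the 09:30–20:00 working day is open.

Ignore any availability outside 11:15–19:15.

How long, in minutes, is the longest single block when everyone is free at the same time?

Farrukh free within 09:30–20:00: 09:45–11:30, 11:45–13:30, 15:45–20:00.
Carlos free within 09:30–20:00: 09:30–10:30, 15:15–20:00.
Jamal ∩ Farrukh: 09:45–10:30, 12:15–12:30, 16:45–17:15.
Jamal ∩ Farrukh ∩ Carlos: 09:45–10:30, 16:45–17:15.
Restricted to 11:15–19:15: 16:45–17:15.
Single common window of 30 minutes.

30 minutes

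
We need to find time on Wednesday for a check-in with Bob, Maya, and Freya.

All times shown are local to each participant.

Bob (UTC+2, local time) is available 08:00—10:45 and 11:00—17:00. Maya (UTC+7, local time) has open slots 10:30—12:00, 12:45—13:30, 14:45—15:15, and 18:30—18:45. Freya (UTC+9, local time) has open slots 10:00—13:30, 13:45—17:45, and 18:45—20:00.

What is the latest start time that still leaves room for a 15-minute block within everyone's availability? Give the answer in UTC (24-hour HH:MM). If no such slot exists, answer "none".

08:00

Bob → UTC: 06:00–08:45, 09:00–15:00.
Maya → UTC: 03:30–05:00, 05:45–06:30, 07:45–08:15, 11:30–11:45.
Freya → UTC: 01:00–04:30, 04:45–08:45, 09:45–11:00.
Bob ∩ Maya: 06:00–06:30, 07:45–08:15, 11:30–11:45.
Bob ∩ Maya ∩ Freya: 06:00–06:30, 07:45–08:15.
Windows ≥ 15 min: 06:00–06:30, 07:45–08:15.
Latest start in the last window 07:45–08:15 is 08:15 − 15 min = 08:00.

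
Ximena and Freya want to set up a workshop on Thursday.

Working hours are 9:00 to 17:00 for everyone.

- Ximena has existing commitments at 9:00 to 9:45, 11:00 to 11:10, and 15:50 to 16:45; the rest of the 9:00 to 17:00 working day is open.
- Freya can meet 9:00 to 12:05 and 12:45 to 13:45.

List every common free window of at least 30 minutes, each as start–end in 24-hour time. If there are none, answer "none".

Ximena free within 09:00–17:00: 09:45–11:00, 11:10–15:50, 16:45–17:00.
Ximena ∩ Freya: 09:45–11:00, 11:10–12:05, 12:45–13:45.
Windows ≥ 30 min: 09:45–11:00, 11:10–12:05, 12:45–13:45.

09:45–11:00, 11:10–12:05, 12:45–13:45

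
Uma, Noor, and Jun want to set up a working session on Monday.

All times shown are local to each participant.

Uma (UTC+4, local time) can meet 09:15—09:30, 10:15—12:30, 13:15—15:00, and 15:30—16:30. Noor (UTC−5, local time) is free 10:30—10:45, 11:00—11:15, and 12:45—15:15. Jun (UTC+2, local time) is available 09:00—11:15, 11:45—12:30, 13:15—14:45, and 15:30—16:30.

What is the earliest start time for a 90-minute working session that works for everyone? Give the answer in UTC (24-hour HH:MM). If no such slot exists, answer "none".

none

Uma → UTC: 05:15–05:30, 06:15–08:30, 09:15–11:00, 11:30–12:30.
Noor → UTC: 15:30–15:45, 16:00–16:15, 17:45–20:15.
Jun → UTC: 07:00–09:15, 09:45–10:30, 11:15–12:45, 13:30–14:30.
Uma ∩ Noor: (none).
Uma ∩ Noor ∩ Jun: (none).
Windows ≥ 90 min: (none).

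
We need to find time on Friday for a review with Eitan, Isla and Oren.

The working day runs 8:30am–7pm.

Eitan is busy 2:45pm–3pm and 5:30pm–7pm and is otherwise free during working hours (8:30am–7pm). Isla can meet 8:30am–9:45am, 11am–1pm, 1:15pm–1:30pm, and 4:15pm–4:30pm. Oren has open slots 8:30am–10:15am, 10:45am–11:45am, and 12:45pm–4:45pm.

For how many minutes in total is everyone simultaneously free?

Eitan free within 08:30–19:00: 08:30–14:45, 15:00–17:30.
Eitan ∩ Isla: 08:30–09:45, 11:00–13:00, 13:15–13:30, 16:15–16:30.
Eitan ∩ Isla ∩ Oren: 08:30–09:45, 11:00–11:45, 12:45–13:00, 13:15–13:30, 16:15–16:30.
Total common minutes: 75 + 45 + 15 + 15 + 15 = 165.

165 minutes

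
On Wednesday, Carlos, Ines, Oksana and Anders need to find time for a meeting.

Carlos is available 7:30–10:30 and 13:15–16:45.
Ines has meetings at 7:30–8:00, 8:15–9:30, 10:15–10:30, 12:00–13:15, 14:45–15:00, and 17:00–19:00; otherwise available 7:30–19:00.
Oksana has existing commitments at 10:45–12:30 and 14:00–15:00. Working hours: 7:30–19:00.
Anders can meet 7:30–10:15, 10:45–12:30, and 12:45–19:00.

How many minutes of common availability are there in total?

Ines free within 07:30–19:00: 08:00–08:15, 09:30–10:15, 10:30–12:00, 13:15–14:45, 15:00–17:00.
Oksana free within 07:30–19:00: 07:30–10:45, 12:30–14:00, 15:00–19:00.
Carlos ∩ Ines: 08:00–08:15, 09:30–10:15, 13:15–14:45, 15:00–16:45.
Carlos ∩ Ines ∩ Oksana: 08:00–08:15, 09:30–10:15, 13:15–14:00, 15:00–16:45.
Carlos ∩ Ines ∩ Oksana ∩ Anders: 08:00–08:15, 09:30–10:15, 13:15–14:00, 15:00–16:45.
Total common minutes: 15 + 45 + 45 + 105 = 210.

210 minutes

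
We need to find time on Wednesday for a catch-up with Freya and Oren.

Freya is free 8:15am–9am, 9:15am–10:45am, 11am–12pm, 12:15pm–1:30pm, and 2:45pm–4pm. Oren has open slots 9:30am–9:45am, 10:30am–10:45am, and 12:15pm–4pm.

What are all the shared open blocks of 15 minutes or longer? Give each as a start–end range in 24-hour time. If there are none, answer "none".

Freya ∩ Oren: 09:30–09:45, 10:30–10:45, 12:15–13:30, 14:45–16:00.
Windows ≥ 15 min: 09:30–09:45, 10:30–10:45, 12:15–13:30, 14:45–16:00.

09:30–09:45, 10:30–10:45, 12:15–13:30, 14:45–16:00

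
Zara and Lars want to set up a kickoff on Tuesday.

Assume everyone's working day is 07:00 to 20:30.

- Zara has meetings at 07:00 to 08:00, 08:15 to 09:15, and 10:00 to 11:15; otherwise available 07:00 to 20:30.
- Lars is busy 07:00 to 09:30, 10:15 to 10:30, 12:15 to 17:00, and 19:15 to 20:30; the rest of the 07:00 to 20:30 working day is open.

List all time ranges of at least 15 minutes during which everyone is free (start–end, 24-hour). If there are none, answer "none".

09:30–10:00, 11:15–12:15, 17:00–19:15

Zara free within 07:00–20:30: 08:00–08:15, 09:15–10:00, 11:15–20:30.
Lars free within 07:00–20:30: 09:30–10:15, 10:30–12:15, 17:00–19:15.
Zara ∩ Lars: 09:30–10:00, 11:15–12:15, 17:00–19:15.
Windows ≥ 15 min: 09:30–10:00, 11:15–12:15, 17:00–19:15.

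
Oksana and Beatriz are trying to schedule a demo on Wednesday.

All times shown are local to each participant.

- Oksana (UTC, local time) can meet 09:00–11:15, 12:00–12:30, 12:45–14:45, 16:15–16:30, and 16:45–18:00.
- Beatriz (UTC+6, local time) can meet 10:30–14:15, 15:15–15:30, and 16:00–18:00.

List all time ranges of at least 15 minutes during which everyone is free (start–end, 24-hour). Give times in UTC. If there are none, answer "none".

Oksana → UTC: 09:00–11:15, 12:00–12:30, 12:45–14:45, 16:15–16:30, 16:45–18:00.
Beatriz → UTC: 04:30–08:15, 09:15–09:30, 10:00–12:00.
Oksana ∩ Beatriz: 09:15–09:30, 10:00–11:15.
Windows ≥ 15 min: 09:15–09:30, 10:00–11:15.

09:15–09:30, 10:00–11:15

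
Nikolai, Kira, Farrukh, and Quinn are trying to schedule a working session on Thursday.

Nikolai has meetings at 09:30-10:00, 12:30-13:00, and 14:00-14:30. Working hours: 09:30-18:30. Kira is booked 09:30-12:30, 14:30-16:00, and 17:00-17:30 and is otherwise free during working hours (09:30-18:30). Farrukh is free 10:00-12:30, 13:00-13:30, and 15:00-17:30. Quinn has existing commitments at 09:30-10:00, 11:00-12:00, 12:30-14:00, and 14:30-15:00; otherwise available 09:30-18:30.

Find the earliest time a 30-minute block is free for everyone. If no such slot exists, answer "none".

Nikolai free within 09:30–18:30: 10:00–12:30, 13:00–14:00, 14:30–18:30.
Kira free within 09:30–18:30: 12:30–14:30, 16:00–17:00, 17:30–18:30.
Quinn free within 09:30–18:30: 10:00–11:00, 12:00–12:30, 14:00–14:30, 15:00–18:30.
Nikolai ∩ Kira: 13:00–14:00, 16:00–17:00, 17:30–18:30.
Nikolai ∩ Kira ∩ Farrukh: 13:00–13:30, 16:00–17:00.
Nikolai ∩ Kira ∩ Farrukh ∩ Quinn: 16:00–17:00.
Windows ≥ 30 min: 16:00–17:00.
Earliest such window starts at 16:00.

16:00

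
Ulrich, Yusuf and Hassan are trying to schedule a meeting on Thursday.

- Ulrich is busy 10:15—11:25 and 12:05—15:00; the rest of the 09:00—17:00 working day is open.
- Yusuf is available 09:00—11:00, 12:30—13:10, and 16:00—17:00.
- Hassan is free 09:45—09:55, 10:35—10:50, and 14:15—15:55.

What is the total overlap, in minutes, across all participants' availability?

Ulrich free within 09:00–17:00: 09:00–10:15, 11:25–12:05, 15:00–17:00.
Ulrich ∩ Yusuf: 09:00–10:15, 16:00–17:00.
Ulrich ∩ Yusuf ∩ Hassan: 09:45–09:55.
Total common minutes: 10.

10 minutes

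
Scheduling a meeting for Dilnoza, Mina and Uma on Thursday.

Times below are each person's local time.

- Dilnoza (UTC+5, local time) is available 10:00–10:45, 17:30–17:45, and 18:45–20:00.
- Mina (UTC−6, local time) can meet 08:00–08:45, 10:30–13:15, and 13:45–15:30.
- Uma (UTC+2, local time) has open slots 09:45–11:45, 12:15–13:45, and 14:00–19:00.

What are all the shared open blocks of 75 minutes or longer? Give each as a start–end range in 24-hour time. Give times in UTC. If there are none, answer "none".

Dilnoza → UTC: 05:00–05:45, 12:30–12:45, 13:45–15:00.
Mina → UTC: 14:00–14:45, 16:30–19:15, 19:45–21:30.
Uma → UTC: 07:45–09:45, 10:15–11:45, 12:00–17:00.
Dilnoza ∩ Mina: 14:00–14:45.
Dilnoza ∩ Mina ∩ Uma: 14:00–14:45.
Windows ≥ 75 min: (none).

none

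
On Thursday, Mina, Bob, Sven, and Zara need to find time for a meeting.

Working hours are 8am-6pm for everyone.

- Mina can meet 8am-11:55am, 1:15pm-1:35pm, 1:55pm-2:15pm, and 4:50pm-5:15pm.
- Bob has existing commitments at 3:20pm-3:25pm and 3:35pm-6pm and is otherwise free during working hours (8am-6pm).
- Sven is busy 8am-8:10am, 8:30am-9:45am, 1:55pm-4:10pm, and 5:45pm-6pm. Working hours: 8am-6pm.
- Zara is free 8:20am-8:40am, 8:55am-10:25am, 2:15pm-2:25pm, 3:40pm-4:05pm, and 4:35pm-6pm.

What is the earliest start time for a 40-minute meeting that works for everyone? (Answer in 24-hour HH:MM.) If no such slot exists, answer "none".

09:45

Bob free within 08:00–18:00: 08:00–15:20, 15:25–15:35.
Sven free within 08:00–18:00: 08:10–08:30, 09:45–13:55, 16:10–17:45.
Mina ∩ Bob: 08:00–11:55, 13:15–13:35, 13:55–14:15.
Mina ∩ Bob ∩ Sven: 08:10–08:30, 09:45–11:55, 13:15–13:35.
Mina ∩ Bob ∩ Sven ∩ Zara: 08:20–08:30, 09:45–10:25.
Windows ≥ 40 min: 09:45–10:25.
Earliest such window starts at 09:45.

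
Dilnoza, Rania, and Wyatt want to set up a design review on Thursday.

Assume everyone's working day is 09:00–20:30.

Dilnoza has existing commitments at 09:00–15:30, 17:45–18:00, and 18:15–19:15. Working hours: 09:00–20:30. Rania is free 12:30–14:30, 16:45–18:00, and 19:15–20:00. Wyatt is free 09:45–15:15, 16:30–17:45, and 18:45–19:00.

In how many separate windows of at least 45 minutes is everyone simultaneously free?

1

Dilnoza free within 09:00–20:30: 15:30–17:45, 18:00–18:15, 19:15–20:30.
Dilnoza ∩ Rania: 16:45–17:45, 19:15–20:00.
Dilnoza ∩ Rania ∩ Wyatt: 16:45–17:45.
Windows ≥ 45 min: 16:45–17:45.
That's 1 window.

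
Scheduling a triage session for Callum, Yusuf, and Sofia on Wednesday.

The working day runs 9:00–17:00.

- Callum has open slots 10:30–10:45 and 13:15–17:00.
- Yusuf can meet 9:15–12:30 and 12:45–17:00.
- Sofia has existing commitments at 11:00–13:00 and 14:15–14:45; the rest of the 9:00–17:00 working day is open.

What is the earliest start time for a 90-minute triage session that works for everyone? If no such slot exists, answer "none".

14:45

Sofia free within 09:00–17:00: 09:00–11:00, 13:00–14:15, 14:45–17:00.
Callum ∩ Yusuf: 10:30–10:45, 13:15–17:00.
Callum ∩ Yusuf ∩ Sofia: 10:30–10:45, 13:15–14:15, 14:45–17:00.
Windows ≥ 90 min: 14:45–17:00.
Earliest such window starts at 14:45.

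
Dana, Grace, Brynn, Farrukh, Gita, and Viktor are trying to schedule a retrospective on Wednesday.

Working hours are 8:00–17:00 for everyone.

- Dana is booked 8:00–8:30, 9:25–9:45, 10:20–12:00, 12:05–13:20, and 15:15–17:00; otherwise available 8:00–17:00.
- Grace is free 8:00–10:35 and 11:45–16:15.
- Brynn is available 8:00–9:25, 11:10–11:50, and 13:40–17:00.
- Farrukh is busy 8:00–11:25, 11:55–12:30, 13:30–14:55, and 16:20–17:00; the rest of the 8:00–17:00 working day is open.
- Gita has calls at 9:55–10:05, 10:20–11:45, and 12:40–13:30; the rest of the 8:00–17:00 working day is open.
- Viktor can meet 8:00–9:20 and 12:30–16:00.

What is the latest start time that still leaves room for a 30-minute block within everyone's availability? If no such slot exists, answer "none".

Dana free within 08:00–17:00: 08:30–09:25, 09:45–10:20, 12:00–12:05, 13:20–15:15.
Farrukh free within 08:00–17:00: 11:25–11:55, 12:30–13:30, 14:55–16:20.
Gita free within 08:00–17:00: 08:00–09:55, 10:05–10:20, 11:45–12:40, 13:30–17:00.
Dana ∩ Grace: 08:30–09:25, 09:45–10:20, 12:00–12:05, 13:20–15:15.
Dana ∩ Grace ∩ Brynn: 08:30–09:25, 13:40–15:15.
Dana ∩ Grace ∩ Brynn ∩ Farrukh: 14:55–15:15.
Dana ∩ Grace ∩ Brynn ∩ Farrukh ∩ Gita: 14:55–15:15.
Dana ∩ Grace ∩ Brynn ∩ Farrukh ∩ Gita ∩ Viktor: 14:55–15:15.
Windows ≥ 30 min: (none).

none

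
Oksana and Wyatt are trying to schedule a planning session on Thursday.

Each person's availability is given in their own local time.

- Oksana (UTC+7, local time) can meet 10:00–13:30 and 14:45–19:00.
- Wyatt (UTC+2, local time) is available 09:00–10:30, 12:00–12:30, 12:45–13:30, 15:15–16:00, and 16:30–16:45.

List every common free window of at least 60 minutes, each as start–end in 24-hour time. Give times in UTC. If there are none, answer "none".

none

Oksana → UTC: 03:00–06:30, 07:45–12:00.
Wyatt → UTC: 07:00–08:30, 10:00–10:30, 10:45–11:30, 13:15–14:00, 14:30–14:45.
Oksana ∩ Wyatt: 07:45–08:30, 10:00–10:30, 10:45–11:30.
Windows ≥ 60 min: (none).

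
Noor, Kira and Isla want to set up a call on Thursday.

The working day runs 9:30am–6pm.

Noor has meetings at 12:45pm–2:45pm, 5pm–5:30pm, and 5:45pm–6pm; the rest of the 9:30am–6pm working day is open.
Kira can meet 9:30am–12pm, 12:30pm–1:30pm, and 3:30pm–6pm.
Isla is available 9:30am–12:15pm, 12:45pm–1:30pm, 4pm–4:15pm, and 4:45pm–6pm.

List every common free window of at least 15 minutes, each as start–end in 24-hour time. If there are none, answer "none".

09:30–12:00, 16:00–16:15, 16:45–17:00, 17:30–17:45

Noor free within 09:30–18:00: 09:30–12:45, 14:45–17:00, 17:30–17:45.
Noor ∩ Kira: 09:30–12:00, 12:30–12:45, 15:30–17:00, 17:30–17:45.
Noor ∩ Kira ∩ Isla: 09:30–12:00, 16:00–16:15, 16:45–17:00, 17:30–17:45.
Windows ≥ 15 min: 09:30–12:00, 16:00–16:15, 16:45–17:00, 17:30–17:45.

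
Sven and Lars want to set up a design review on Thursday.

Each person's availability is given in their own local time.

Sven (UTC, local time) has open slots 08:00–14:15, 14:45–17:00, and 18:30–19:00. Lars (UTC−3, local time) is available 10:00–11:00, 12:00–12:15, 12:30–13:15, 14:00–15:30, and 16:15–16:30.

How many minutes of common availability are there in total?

Sven → UTC: 08:00–14:15, 14:45–17:00, 18:30–19:00.
Lars → UTC: 13:00–14:00, 15:00–15:15, 15:30–16:15, 17:00–18:30, 19:15–19:30.
Sven ∩ Lars: 13:00–14:00, 15:00–15:15, 15:30–16:15.
Total common minutes: 60 + 15 + 45 = 120.

120 minutes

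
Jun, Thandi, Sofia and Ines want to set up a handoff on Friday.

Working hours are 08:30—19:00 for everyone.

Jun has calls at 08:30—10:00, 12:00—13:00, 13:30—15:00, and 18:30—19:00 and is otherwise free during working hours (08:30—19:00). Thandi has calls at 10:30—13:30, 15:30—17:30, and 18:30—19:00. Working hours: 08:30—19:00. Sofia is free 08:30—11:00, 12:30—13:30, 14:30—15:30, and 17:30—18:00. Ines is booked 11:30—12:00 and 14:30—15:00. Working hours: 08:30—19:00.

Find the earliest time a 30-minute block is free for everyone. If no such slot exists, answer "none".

Jun free within 08:30–19:00: 10:00–12:00, 13:00–13:30, 15:00–18:30.
Thandi free within 08:30–19:00: 08:30–10:30, 13:30–15:30, 17:30–18:30.
Ines free within 08:30–19:00: 08:30–11:30, 12:00–14:30, 15:00–19:00.
Jun ∩ Thandi: 10:00–10:30, 15:00–15:30, 17:30–18:30.
Jun ∩ Thandi ∩ Sofia: 10:00–10:30, 15:00–15:30, 17:30–18:00.
Jun ∩ Thandi ∩ Sofia ∩ Ines: 10:00–10:30, 15:00–15:30, 17:30–18:00.
Windows ≥ 30 min: 10:00–10:30, 15:00–15:30, 17:30–18:00.
Earliest such window starts at 10:00.

10:00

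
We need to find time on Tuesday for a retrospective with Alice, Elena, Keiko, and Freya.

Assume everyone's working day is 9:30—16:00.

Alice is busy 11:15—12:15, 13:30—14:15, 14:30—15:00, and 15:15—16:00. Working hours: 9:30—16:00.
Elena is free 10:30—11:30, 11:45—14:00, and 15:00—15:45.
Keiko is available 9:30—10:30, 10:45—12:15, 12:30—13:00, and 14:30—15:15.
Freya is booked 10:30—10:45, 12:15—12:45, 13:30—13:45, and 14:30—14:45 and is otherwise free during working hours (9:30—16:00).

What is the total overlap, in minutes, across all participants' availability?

Alice free within 09:30–16:00: 09:30–11:15, 12:15–13:30, 14:15–14:30, 15:00–15:15.
Freya free within 09:30–16:00: 09:30–10:30, 10:45–12:15, 12:45–13:30, 13:45–14:30, 14:45–16:00.
Alice ∩ Elena: 10:30–11:15, 12:15–13:30, 15:00–15:15.
Alice ∩ Elena ∩ Keiko: 10:45–11:15, 12:30–13:00, 15:00–15:15.
Alice ∩ Elena ∩ Keiko ∩ Freya: 10:45–11:15, 12:45–13:00, 15:00–15:15.
Total common minutes: 30 + 15 + 15 = 60.

60 minutes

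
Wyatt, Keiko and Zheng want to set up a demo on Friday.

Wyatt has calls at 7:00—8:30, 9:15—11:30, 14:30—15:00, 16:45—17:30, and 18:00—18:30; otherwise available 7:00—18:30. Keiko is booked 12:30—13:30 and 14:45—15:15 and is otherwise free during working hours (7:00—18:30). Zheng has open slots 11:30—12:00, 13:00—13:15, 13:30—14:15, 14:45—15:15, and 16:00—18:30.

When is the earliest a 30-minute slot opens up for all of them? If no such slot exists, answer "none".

Wyatt free within 07:00–18:30: 08:30–09:15, 11:30–14:30, 15:00–16:45, 17:30–18:00.
Keiko free within 07:00–18:30: 07:00–12:30, 13:30–14:45, 15:15–18:30.
Wyatt ∩ Keiko: 08:30–09:15, 11:30–12:30, 13:30–14:30, 15:15–16:45, 17:30–18:00.
Wyatt ∩ Keiko ∩ Zheng: 11:30–12:00, 13:30–14:15, 16:00–16:45, 17:30–18:00.
Windows ≥ 30 min: 11:30–12:00, 13:30–14:15, 16:00–16:45, 17:30–18:00.
Earliest such window starts at 11:30.

11:30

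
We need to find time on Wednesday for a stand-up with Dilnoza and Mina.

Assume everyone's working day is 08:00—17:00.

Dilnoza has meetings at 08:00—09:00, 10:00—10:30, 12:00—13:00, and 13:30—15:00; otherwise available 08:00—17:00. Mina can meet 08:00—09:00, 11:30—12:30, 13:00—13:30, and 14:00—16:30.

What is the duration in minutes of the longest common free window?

Dilnoza free within 08:00–17:00: 09:00–10:00, 10:30–12:00, 13:00–13:30, 15:00–17:00.
Dilnoza ∩ Mina: 11:30–12:00, 13:00–13:30, 15:00–16:30.
Common window lengths: 30, 30, 90 min; longest is 90.

90 minutes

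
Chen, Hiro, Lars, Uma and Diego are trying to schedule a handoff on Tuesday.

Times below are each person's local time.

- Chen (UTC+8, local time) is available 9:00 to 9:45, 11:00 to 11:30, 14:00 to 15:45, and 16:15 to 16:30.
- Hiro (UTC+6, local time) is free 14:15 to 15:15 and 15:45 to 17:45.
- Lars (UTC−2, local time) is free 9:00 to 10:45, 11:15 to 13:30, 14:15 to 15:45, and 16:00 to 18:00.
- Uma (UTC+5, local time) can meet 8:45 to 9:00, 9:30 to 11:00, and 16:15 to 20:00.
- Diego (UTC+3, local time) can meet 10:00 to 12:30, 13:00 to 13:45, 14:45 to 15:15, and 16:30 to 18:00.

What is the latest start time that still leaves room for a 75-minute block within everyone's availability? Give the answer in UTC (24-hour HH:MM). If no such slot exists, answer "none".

none

Chen → UTC: 01:00–01:45, 03:00–03:30, 06:00–07:45, 08:15–08:30.
Hiro → UTC: 08:15–09:15, 09:45–11:45.
Lars → UTC: 11:00–12:45, 13:15–15:30, 16:15–17:45, 18:00–20:00.
Uma → UTC: 03:45–04:00, 04:30–06:00, 11:15–15:00.
Diego → UTC: 07:00–09:30, 10:00–10:45, 11:45–12:15, 13:30–15:00.
Chen ∩ Hiro: 08:15–08:30.
Chen ∩ Hiro ∩ Lars: (none).
Chen ∩ Hiro ∩ Lars ∩ Uma: (none).
Chen ∩ Hiro ∩ Lars ∩ Uma ∩ Diego: (none).
Windows ≥ 75 min: (none).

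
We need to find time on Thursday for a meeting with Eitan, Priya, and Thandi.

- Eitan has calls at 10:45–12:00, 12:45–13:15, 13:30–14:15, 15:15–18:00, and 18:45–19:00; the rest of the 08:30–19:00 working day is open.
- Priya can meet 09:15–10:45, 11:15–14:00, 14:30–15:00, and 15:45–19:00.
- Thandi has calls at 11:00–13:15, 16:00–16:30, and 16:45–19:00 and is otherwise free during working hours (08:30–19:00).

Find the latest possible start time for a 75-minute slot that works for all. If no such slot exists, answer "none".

09:30

Eitan free within 08:30–19:00: 08:30–10:45, 12:00–12:45, 13:15–13:30, 14:15–15:15, 18:00–18:45.
Thandi free within 08:30–19:00: 08:30–11:00, 13:15–16:00, 16:30–16:45.
Eitan ∩ Priya: 09:15–10:45, 12:00–12:45, 13:15–13:30, 14:30–15:00, 18:00–18:45.
Eitan ∩ Priya ∩ Thandi: 09:15–10:45, 13:15–13:30, 14:30–15:00.
Windows ≥ 75 min: 09:15–10:45.
Latest start in the last window 09:15–10:45 is 10:45 − 75 min = 09:30.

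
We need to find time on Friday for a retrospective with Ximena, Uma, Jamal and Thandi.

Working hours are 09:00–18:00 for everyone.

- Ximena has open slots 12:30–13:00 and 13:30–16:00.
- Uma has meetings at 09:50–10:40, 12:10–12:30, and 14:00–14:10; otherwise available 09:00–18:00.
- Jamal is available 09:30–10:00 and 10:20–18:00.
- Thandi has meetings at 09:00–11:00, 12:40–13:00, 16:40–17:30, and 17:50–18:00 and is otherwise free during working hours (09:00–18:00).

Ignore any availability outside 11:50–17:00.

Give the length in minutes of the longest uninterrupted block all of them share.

Uma free within 09:00–18:00: 09:00–09:50, 10:40–12:10, 12:30–14:00, 14:10–18:00.
Thandi free within 09:00–18:00: 11:00–12:40, 13:00–16:40, 17:30–17:50.
Ximena ∩ Uma: 12:30–13:00, 13:30–14:00, 14:10–16:00.
Ximena ∩ Uma ∩ Jamal: 12:30–13:00, 13:30–14:00, 14:10–16:00.
Ximena ∩ Uma ∩ Jamal ∩ Thandi: 12:30–12:40, 13:30–14:00, 14:10–16:00.
Restricted to 11:50–17:00: 12:30–12:40, 13:30–14:00, 14:10–16:00.
Common window lengths: 10, 30, 110 min; longest is 110.

110 minutes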